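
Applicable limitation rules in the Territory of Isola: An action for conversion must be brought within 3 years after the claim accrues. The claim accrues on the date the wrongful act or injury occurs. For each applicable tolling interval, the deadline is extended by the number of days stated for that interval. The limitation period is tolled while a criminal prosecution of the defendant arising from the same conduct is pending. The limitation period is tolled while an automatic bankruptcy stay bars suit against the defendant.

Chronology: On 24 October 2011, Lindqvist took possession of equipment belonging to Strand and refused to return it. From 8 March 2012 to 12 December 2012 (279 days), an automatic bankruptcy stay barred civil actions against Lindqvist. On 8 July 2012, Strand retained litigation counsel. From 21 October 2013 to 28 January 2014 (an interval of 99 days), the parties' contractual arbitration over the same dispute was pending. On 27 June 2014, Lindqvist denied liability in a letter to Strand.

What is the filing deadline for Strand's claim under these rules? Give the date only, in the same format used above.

The limitation period began to run on 24 October 2011.
The untolled deadline — 3 years after 24 October 2011 — is 24 October 2014.
The automatic bankruptcy stay from 8 March 2012 to 12 December 2012 tolled the period for 279 days, extending the deadline to 30 July 2015.
No stated provision tolls the period for a pending arbitration, so the interval from 21 October 2013 to 28 January 2014 has no effect on the deadline.
The other events in the timeline have no effect on the limitation period under the stated rules.

30 July 2015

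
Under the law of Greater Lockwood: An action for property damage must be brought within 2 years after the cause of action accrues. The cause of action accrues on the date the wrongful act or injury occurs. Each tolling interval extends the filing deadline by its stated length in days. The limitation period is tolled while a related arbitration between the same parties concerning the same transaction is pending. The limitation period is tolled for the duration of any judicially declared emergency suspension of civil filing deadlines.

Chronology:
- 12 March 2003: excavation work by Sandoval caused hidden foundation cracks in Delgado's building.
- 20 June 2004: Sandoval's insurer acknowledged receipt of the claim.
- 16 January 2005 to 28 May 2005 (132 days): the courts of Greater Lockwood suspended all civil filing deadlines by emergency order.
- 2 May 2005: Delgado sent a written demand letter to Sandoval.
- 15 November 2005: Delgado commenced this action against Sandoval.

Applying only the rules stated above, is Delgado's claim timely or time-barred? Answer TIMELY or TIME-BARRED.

TIME-BARRED

The limitation period began to run on 12 March 2003.
The untolled deadline — 2 years after 12 March 2003 — is 12 March 2005.
Because the emergency suspension of filing deadlines ran from 16 January 2005 to 28 May 2005, the deadline is extended by 132 days to 22 July 2005.
The other events in the timeline have no effect on the limitation period under the stated rules.
The 15 November 2005 filing falls after the 22 July 2005 deadline; the claim is time-barred.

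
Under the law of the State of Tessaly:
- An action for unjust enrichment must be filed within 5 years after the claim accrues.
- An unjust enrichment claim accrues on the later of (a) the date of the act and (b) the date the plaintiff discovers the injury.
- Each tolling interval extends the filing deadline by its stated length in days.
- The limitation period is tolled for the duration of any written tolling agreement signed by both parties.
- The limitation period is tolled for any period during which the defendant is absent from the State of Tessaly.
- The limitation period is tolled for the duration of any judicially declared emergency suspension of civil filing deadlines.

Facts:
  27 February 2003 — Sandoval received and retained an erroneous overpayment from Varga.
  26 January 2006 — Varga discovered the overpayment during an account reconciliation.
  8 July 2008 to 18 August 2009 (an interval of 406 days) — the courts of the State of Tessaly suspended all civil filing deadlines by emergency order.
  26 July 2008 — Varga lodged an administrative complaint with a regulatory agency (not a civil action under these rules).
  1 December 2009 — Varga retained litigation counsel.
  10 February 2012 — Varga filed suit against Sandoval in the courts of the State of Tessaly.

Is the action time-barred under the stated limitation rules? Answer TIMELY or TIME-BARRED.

TIMELY

The claim accrued on 26 January 2006 — the later of the 27 February 2003 act and the 26 January 2006 discovery.
5 years from 26 January 2006 is 26 January 2011.
The emergency suspension of filing deadlines from 8 July 2008 to 18 August 2009 tolled the period for 406 days, extending the deadline to 7 March 2012.
The other events in the timeline have no effect on the limitation period under the stated rules.
The 10 February 2012 filing precedes the 7 March 2012 deadline; the claim is timely.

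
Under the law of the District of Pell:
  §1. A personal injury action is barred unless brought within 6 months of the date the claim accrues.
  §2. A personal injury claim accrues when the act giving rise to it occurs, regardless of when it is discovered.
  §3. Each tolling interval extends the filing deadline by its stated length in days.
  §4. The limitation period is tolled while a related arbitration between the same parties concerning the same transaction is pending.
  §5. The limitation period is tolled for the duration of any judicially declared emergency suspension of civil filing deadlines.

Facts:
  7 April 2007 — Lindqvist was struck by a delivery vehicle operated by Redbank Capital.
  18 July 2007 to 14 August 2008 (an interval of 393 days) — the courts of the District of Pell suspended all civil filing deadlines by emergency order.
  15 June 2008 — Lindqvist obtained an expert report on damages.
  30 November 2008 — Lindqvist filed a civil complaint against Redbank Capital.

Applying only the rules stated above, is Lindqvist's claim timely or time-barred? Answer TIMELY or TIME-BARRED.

The limitation period began to run on 7 April 2007.
6 months from 7 April 2007 is 7 October 2007.
Because the emergency suspension of filing deadlines ran from 18 July 2007 to 14 August 2008, the deadline is extended by 393 days to 3 November 2008.
The other events in the timeline have no effect on the limitation period under the stated rules.
Filing on 30 November 2008 missed the 3 November 2008 deadline — the action is time-barred.

TIME-BARRED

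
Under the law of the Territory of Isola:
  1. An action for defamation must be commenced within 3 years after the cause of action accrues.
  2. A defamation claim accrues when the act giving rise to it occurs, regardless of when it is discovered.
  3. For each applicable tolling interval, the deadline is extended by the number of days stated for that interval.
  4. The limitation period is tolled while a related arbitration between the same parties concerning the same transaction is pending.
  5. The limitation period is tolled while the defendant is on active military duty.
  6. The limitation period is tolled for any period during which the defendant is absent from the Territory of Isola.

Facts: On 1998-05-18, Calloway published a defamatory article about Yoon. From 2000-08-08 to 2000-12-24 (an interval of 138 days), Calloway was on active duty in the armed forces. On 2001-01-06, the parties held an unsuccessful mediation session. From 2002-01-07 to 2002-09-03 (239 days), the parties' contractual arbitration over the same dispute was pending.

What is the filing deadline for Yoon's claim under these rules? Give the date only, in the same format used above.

2001-10-03

The claim accrued on 1998-05-18, when the wrongful act occurred.
3 years from 1998-05-18 is 2001-05-18.
Because the defendant's active military service ran from 2000-08-08 to 2000-12-24, the deadline is extended by 138 days to 2001-10-03.
The pending related arbitration from 2002-01-07 to 2002-09-03 began after the period had already run on 2001-10-03, so it has no tolling effect.
Nothing else in the chronology tolls or restarts the period.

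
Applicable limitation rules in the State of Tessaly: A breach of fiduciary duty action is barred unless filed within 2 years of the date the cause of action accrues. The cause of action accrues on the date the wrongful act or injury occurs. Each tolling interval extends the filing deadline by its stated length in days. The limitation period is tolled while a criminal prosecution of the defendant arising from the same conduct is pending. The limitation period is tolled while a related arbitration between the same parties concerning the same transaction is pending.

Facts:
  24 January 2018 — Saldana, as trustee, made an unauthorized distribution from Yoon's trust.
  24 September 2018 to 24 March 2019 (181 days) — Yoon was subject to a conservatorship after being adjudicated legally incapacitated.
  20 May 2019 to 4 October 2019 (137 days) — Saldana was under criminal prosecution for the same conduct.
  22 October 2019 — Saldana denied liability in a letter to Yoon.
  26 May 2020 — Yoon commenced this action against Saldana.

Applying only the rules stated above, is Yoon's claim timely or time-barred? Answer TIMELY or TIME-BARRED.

TIMELY

The cause of action accrued on 24 January 2018, the date of the act.
2 years from 24 January 2018 is 24 January 2020.
Because the pending criminal prosecution ran from 20 May 2019 to 4 October 2019, the deadline is extended by 137 days to 9 June 2020.
Although the plaintiff's incapacity ran from 24 September 2018 to 24 March 2019, the stated rules do not make that a tolling event, so it is disregarded.
The other events in the timeline have no effect on the limitation period under the stated rules.
Yoon filed on 26 May 2020, before the 9 June 2020 deadline, so the action is timely.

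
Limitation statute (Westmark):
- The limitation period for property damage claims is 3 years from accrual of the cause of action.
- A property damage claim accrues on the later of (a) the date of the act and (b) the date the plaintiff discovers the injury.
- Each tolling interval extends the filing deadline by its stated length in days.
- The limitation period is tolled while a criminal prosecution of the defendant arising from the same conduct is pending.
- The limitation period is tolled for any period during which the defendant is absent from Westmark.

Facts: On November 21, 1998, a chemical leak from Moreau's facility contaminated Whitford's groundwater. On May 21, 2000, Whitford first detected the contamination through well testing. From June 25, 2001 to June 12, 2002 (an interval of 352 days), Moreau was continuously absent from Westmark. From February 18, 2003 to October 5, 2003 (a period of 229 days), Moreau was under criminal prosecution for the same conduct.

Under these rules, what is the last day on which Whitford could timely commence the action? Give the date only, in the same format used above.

December 22, 2004

Taking the later of the act (November 21, 1998) and discovery (May 21, 2000), the claim accrued on May 21, 2000.
The untolled deadline — 3 years after May 21, 2000 — is May 21, 2003.
Because the defendant's absence from the jurisdiction ran from June 25, 2001 to June 12, 2002, the deadline is extended by 352 days to May 7, 2004.
The period was tolled for 229 days by the pending criminal prosecution (February 18, 2003 to October 5, 2003), pushing the deadline to December 22, 2004.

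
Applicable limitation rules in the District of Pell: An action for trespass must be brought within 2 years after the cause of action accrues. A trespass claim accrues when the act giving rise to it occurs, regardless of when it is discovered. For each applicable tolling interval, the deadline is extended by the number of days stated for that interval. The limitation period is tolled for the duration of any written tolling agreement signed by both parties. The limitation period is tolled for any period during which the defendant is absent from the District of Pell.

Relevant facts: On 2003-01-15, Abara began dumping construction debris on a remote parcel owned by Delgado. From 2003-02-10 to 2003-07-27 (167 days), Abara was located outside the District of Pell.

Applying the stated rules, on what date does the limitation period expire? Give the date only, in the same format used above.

2005-07-01

The limitation period began to run on 2003-01-15.
Adding the 2 years base period to 2003-01-15 gives a deadline of 2005-01-15, before any tolling.
The period was tolled for 167 days by the defendant's absence from the jurisdiction (2003-02-10 to 2003-07-27), pushing the deadline to 2005-07-01.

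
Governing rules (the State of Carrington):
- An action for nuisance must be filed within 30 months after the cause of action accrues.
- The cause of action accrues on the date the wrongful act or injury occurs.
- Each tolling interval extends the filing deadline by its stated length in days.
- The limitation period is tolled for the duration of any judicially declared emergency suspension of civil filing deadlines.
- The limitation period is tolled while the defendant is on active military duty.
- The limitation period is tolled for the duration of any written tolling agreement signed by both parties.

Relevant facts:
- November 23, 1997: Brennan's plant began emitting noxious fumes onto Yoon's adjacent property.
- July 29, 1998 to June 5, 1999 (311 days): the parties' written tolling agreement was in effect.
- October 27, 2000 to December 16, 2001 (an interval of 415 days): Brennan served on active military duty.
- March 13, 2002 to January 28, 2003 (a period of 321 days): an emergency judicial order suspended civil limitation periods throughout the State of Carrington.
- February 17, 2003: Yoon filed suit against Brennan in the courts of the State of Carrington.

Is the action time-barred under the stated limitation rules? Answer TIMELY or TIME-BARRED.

TIMELY

The claim accrued on November 23, 1997, when the wrongful act occurred.
The untolled deadline — 30 months after November 23, 1997 — is May 23, 2000.
Because the written tolling agreement ran from July 29, 1998 to June 5, 1999, the deadline is extended by 311 days to March 30, 2001.
Because the defendant's active military service ran from October 27, 2000 to December 16, 2001, the deadline is extended by 415 days to May 19, 2002.
The period was tolled for 321 days by the emergency suspension of filing deadlines (March 13, 2002 to January 28, 2003), pushing the deadline to April 5, 2003.
The February 17, 2003 filing precedes the April 5, 2003 deadline; the claim is timely.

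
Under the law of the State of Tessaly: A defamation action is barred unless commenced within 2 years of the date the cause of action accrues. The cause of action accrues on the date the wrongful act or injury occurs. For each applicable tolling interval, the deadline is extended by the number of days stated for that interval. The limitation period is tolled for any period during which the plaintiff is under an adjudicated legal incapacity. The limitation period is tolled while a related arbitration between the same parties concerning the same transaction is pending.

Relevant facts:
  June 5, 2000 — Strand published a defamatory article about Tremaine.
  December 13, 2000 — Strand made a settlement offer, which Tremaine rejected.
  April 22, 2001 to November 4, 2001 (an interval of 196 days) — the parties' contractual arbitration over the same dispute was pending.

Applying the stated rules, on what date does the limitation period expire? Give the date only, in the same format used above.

The cause of action accrued on June 5, 2000, the date of the act.
2 years from June 5, 2000 is June 5, 2002.
Because the pending related arbitration ran from April 22, 2001 to November 4, 2001, the deadline is extended by 196 days to December 18, 2002.
None of the other events listed affects the running of the period under the stated rules.

December 18, 2002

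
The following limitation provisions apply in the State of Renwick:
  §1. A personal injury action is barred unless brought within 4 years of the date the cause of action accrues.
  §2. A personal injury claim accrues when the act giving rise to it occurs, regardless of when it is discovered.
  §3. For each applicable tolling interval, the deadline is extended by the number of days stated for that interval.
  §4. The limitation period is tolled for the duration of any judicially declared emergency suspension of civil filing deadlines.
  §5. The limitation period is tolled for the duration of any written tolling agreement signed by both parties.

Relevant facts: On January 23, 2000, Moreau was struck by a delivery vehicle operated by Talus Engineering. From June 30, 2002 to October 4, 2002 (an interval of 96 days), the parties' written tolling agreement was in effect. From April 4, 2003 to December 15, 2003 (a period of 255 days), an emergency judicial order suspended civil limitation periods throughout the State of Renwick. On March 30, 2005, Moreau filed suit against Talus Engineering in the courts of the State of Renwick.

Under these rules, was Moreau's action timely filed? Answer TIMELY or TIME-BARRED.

TIME-BARRED

The cause of action accrued on January 23, 2000, the date of the act.
4 years from January 23, 2000 is January 23, 2004.
The written tolling agreement from June 30, 2002 to October 4, 2002 tolled the period for 96 days, extending the deadline to April 28, 2004.
Because the emergency suspension of filing deadlines ran from April 4, 2003 to December 15, 2003, the deadline is extended by 255 days to January 8, 2005.
Filing on March 30, 2005 missed the January 8, 2005 deadline — the action is time-barred.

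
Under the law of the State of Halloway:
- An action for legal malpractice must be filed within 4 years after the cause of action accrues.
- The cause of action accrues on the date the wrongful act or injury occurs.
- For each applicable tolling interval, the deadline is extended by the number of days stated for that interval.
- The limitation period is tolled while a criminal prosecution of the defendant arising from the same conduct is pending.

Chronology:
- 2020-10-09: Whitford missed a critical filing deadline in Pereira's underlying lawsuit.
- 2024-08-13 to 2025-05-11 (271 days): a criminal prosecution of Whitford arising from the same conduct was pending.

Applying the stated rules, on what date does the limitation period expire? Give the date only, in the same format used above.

The limitation period began to run on 2020-10-09.
4 years from 2020-10-09 is 2024-10-09.
The pending criminal prosecution from 2024-08-13 to 2025-05-11 tolled the period for 271 days, extending the deadline to 2025-07-07.

2025-07-07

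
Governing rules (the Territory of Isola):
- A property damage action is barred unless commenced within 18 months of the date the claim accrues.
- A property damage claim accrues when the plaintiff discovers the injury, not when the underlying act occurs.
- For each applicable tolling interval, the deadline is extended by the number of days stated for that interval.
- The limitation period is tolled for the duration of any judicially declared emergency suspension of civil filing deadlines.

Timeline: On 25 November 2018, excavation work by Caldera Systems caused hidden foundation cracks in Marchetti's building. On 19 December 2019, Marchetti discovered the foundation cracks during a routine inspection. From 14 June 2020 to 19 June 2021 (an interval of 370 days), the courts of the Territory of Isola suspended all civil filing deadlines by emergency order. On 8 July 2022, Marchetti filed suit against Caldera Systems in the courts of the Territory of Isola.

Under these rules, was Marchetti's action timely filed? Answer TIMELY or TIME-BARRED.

Under the discovery rule, the claim accrued on 19 December 2019, when Marchetti discovered the injury — not on the 25 November 2018 date of the underlying act.
The untolled deadline — 18 months after 19 December 2019 — is 19 June 2021.
The period was tolled for 370 days by the emergency suspension of filing deadlines (14 June 2020 to 19 June 2021), pushing the deadline to 24 June 2022.
Marchetti filed on 8 July 2022, after the 24 June 2022 deadline, so the action is time-barred.

TIME-BARRED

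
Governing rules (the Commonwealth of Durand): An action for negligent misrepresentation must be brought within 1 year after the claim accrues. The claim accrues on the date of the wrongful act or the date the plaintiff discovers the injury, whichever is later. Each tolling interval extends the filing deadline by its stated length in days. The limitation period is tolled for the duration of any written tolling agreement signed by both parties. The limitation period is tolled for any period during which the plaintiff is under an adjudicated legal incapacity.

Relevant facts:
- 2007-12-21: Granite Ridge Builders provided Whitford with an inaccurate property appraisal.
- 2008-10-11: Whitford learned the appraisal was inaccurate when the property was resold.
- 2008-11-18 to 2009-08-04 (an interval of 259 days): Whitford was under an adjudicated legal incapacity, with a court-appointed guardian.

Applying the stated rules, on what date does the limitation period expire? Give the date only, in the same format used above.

2010-06-27

Because discovery on 2008-10-11 post-dates the 2007-12-21 act, accrual under the later-of rule falls on 2008-10-11.
The untolled deadline — 1 year after 2008-10-11 — is 2009-10-11.
Because the plaintiff's legal incapacity ran from 2008-11-18 to 2009-08-04, the deadline is extended by 259 days to 2010-06-27.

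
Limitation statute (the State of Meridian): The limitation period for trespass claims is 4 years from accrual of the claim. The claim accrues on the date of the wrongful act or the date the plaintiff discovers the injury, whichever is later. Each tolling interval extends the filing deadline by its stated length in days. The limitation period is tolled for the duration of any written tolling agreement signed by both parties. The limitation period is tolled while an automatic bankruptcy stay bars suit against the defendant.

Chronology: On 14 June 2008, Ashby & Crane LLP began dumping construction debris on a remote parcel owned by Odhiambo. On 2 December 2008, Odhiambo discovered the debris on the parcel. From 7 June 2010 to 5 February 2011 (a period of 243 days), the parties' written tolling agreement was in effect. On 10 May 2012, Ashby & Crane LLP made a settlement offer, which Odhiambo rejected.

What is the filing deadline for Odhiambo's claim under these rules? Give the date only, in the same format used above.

The claim accrued on 2 December 2008 — the later of the 14 June 2008 act and the 2 December 2008 discovery.
The untolled deadline — 4 years after 2 December 2008 — is 2 December 2012.
The period was tolled for 243 days by the written tolling agreement (7 June 2010 to 5 February 2011), pushing the deadline to 2 August 2013.
Nothing else in the chronology tolls or restarts the period.

2 August 2013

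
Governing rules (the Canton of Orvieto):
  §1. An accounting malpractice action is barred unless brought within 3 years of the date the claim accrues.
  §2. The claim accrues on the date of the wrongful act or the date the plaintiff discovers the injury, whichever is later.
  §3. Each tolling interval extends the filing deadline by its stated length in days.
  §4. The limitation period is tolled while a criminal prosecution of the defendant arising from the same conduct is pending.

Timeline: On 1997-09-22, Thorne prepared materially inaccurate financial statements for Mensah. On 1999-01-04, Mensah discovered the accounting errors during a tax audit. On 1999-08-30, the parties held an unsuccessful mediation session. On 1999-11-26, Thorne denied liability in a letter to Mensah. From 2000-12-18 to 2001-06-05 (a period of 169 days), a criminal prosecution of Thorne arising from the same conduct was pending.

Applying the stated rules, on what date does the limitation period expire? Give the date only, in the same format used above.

2002-06-22

Taking the later of the act (1997-09-22) and discovery (1999-01-04), the claim accrued on 1999-01-04.
Adding the 3 years base period to 1999-01-04 gives a deadline of 2002-01-04, before any tolling.
The pending criminal prosecution from 2000-12-18 to 2001-06-05 tolled the period for 169 days, extending the deadline to 2002-06-22.
The other events in the timeline have no effect on the limitation period under the stated rules.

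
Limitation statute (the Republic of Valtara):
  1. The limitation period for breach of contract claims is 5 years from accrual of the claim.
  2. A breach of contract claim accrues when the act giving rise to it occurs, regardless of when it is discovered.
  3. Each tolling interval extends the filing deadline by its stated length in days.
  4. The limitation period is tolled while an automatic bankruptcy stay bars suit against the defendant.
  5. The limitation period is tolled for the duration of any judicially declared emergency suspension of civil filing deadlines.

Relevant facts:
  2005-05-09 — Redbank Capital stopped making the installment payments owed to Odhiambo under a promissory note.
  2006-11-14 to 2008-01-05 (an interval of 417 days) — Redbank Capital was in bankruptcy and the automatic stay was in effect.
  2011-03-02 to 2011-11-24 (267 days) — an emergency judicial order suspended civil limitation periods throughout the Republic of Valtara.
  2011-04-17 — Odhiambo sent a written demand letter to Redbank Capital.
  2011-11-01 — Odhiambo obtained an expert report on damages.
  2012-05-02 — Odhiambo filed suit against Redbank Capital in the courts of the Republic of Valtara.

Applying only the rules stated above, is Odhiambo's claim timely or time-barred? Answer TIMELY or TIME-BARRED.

TIME-BARRED

The claim accrued on 2005-05-09, when the wrongful act occurred.
Adding the 5 years base period to 2005-05-09 gives a deadline of 2010-05-09, before any tolling.
The automatic bankruptcy stay from 2006-11-14 to 2008-01-05 tolled the period for 417 days, extending the deadline to 2011-06-30.
The emergency suspension of filing deadlines from 2011-03-02 to 2011-11-24 tolled the period for 267 days, extending the deadline to 2012-03-23.
The other events in the timeline have no effect on the limitation period under the stated rules.
Odhiambo filed on 2012-05-02, after the 2012-03-23 deadline, so the action is time-barred.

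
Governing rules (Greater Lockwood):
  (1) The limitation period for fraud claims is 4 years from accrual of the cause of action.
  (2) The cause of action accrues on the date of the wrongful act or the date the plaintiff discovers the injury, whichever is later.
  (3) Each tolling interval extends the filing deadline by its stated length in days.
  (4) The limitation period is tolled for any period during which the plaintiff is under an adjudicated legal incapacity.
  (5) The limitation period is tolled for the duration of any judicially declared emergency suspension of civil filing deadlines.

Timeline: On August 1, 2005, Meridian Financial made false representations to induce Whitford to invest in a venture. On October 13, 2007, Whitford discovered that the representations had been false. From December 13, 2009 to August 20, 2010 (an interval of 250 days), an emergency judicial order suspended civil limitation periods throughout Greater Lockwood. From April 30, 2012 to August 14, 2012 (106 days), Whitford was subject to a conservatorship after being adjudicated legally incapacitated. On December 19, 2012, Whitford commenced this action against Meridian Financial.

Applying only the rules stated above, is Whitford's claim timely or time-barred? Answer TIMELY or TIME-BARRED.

Because discovery on October 13, 2007 post-dates the August 1, 2005 act, accrual under the later-of rule falls on October 13, 2007.
4 years from October 13, 2007 is October 13, 2011.
Because the emergency suspension of filing deadlines ran from December 13, 2009 to August 20, 2010, the deadline is extended by 250 days to June 19, 2012.
Because the plaintiff's legal incapacity ran from April 30, 2012 to August 14, 2012, the deadline is extended by 106 days to October 3, 2012.
Whitford filed on December 19, 2012, after the October 3, 2012 deadline, so the action is time-barred.

TIME-BARRED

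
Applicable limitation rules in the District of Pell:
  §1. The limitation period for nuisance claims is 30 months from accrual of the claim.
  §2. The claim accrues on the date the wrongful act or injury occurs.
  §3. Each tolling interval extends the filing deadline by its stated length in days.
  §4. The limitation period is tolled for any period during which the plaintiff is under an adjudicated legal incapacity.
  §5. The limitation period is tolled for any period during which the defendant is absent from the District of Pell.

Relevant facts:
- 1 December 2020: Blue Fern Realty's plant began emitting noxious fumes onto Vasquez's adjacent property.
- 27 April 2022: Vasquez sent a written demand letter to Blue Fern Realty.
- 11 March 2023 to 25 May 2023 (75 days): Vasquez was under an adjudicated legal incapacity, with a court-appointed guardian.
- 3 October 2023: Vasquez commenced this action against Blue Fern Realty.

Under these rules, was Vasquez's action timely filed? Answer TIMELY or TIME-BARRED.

TIME-BARRED

The claim accrued on 1 December 2020, the date of the act.
30 months from 1 December 2020 is 1 June 2023.
The period was tolled for 75 days by the plaintiff's legal incapacity (11 March 2023 to 25 May 2023), pushing the deadline to 15 August 2023.
Nothing else in the chronology tolls or restarts the period.
Filing on 3 October 2023 missed the 15 August 2023 deadline — the action is time-barred.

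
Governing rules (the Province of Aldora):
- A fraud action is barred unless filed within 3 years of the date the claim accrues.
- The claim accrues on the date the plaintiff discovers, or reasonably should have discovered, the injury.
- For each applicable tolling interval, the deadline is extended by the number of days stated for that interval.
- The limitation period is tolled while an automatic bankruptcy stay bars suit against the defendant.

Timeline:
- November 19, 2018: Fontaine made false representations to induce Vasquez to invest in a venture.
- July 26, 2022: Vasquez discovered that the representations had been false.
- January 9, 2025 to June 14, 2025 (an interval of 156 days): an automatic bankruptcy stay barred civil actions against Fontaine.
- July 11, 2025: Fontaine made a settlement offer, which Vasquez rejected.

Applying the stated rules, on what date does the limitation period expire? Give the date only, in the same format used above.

December 29, 2025

The claim did not accrue until Vasquez discovered the injury on July 26, 2022; the November 19, 2018 act date does not start the clock under the stated rule.
3 years from July 26, 2022 is July 26, 2025.
The period was tolled for 156 days by the automatic bankruptcy stay (January 9, 2025 to June 14, 2025), pushing the deadline to December 29, 2025.
Nothing else in the chronology tolls or restarts the period.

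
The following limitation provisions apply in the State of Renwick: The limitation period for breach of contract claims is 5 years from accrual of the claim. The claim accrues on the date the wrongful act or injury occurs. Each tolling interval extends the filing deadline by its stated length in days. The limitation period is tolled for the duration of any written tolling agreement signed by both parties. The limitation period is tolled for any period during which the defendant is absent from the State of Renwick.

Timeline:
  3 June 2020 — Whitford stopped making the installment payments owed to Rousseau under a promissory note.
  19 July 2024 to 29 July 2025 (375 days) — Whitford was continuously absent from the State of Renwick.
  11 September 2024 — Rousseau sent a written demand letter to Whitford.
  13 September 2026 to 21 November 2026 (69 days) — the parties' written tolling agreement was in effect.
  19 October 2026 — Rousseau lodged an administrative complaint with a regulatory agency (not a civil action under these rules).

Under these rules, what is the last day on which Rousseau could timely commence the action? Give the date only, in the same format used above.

The limitation period began to run on 3 June 2020.
The untolled deadline — 5 years after 3 June 2020 — is 3 June 2025.
The defendant's absence from the jurisdiction from 19 July 2024 to 29 July 2025 tolled the period for 375 days, extending the deadline to 13 June 2026.
The written tolling agreement starting 13 September 2026 came too late — the period had run on 13 June 2026 — and so does not extend the deadline.
Nothing else in the chronology tolls or restarts the period.

13 June 2026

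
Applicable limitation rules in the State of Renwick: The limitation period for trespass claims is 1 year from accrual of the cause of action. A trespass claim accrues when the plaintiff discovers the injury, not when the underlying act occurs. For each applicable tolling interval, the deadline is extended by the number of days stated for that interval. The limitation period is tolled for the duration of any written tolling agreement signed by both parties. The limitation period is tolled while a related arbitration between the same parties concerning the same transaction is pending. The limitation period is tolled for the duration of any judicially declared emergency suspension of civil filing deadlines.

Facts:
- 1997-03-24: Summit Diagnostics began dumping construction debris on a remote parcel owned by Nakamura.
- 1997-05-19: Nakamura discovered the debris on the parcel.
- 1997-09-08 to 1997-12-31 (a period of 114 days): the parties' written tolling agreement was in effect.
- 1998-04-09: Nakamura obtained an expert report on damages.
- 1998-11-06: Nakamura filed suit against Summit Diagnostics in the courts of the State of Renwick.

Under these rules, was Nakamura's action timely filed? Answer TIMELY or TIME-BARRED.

Under the discovery rule, the claim accrued on 1997-05-19, when Nakamura discovered the injury — not on the 1997-03-24 date of the underlying act.
The untolled deadline — 1 year after 1997-05-19 — is 1998-05-19.
Because the written tolling agreement ran from 1997-09-08 to 1997-12-31, the deadline is extended by 114 days to 1998-09-10.
Nothing else in the chronology tolls or restarts the period.
Filing on 1998-11-06 missed the 1998-09-10 deadline — the action is time-barred.

TIME-BARRED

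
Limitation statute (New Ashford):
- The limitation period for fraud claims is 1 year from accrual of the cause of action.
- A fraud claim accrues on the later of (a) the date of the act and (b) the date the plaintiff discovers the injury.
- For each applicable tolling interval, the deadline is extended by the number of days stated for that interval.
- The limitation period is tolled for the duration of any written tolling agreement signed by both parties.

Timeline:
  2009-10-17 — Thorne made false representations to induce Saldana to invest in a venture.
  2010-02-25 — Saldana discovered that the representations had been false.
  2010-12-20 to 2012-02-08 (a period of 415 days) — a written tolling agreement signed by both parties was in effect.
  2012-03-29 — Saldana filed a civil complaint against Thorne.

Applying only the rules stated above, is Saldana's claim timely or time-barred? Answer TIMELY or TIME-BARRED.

TIMELY

The claim accrued on 2010-02-25 — the later of the 2009-10-17 act and the 2010-02-25 discovery.
1 year from 2010-02-25 is 2011-02-25.
The written tolling agreement from 2010-12-20 to 2012-02-08 tolled the period for 415 days, extending the deadline to 2012-04-15.
Saldana filed on 2012-03-29, before the 2012-04-15 deadline, so the action is timely.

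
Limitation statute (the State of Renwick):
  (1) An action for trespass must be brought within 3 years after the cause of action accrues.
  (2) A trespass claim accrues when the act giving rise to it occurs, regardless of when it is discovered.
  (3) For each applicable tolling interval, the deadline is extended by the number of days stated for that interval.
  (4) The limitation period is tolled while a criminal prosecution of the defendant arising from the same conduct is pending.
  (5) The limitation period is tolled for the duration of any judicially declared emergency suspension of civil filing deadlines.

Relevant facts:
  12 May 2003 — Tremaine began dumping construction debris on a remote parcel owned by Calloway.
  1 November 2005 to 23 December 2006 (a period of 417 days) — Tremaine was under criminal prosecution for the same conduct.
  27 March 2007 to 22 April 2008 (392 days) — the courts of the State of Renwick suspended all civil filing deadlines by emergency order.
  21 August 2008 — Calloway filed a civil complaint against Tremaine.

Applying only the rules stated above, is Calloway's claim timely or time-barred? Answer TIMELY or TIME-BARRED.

The cause of action accrued on 12 May 2003, the date of the act.
Adding the 3 years base period to 12 May 2003 gives a deadline of 12 May 2006, before any tolling.
Because the pending criminal prosecution ran from 1 November 2005 to 23 December 2006, the deadline is extended by 417 days to 3 July 2007.
The period was tolled for 392 days by the emergency suspension of filing deadlines (27 March 2007 to 22 April 2008), pushing the deadline to 29 July 2008.
Filing on 21 August 2008 missed the 29 July 2008 deadline — the action is time-barred.

TIME-BARRED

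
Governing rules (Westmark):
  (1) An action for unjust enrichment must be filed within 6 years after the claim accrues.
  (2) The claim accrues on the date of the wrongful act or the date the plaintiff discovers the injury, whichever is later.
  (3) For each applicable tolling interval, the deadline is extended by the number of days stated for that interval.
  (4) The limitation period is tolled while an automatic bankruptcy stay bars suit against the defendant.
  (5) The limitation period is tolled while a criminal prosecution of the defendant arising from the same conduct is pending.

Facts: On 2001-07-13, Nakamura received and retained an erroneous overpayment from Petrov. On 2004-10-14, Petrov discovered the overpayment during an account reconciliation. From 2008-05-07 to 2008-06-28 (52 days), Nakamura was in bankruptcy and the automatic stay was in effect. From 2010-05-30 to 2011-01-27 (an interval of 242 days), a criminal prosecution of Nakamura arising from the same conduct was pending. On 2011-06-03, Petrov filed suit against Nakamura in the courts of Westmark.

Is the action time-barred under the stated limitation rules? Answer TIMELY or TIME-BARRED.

TIMELY

Because discovery on 2004-10-14 post-dates the 2001-07-13 act, accrual under the later-of rule falls on 2004-10-14.
Adding the 6 years base period to 2004-10-14 gives a deadline of 2010-10-14, before any tolling.
Because the automatic bankruptcy stay ran from 2008-05-07 to 2008-06-28, the deadline is extended by 52 days to 2010-12-05.
Because the pending criminal prosecution ran from 2010-05-30 to 2011-01-27, the deadline is extended by 242 days to 2011-08-04.
Petrov filed on 2011-06-03, before the 2011-08-04 deadline, so the action is timely.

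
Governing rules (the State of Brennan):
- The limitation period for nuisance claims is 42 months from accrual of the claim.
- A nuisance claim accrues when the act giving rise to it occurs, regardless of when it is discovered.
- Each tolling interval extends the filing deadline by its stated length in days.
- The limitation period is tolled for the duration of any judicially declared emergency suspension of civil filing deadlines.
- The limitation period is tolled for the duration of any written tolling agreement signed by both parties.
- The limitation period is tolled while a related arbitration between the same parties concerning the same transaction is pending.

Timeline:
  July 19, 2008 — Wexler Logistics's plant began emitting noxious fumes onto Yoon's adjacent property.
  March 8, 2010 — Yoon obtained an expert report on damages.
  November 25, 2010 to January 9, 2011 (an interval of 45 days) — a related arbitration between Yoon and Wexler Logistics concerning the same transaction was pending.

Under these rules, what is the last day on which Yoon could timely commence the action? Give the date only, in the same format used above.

The claim accrued on July 19, 2008, when the wrongful act occurred.
42 months from July 19, 2008 is January 19, 2012.
Because the pending related arbitration ran from November 25, 2010 to January 9, 2011, the deadline is extended by 45 days to March 4, 2012.
None of the other events listed affects the running of the period under the stated rules.

March 4, 2012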